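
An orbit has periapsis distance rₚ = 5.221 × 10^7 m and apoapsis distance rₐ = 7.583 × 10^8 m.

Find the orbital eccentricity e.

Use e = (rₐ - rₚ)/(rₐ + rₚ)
rₚ = 5.221 × 10^7 m
rₐ = 7.583 × 10^8 m
rₐ − rₚ = 7.0609 × 10^8 m
rₐ + rₚ = 8.1051 × 10^8 m
e = (rₐ − rₚ)/(rₐ + rₚ) = 0.871168

Final answer: e = 0.8712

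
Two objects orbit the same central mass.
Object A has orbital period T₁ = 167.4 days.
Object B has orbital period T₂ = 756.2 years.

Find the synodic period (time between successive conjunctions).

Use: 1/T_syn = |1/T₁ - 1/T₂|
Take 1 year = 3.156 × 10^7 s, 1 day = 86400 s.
T₁ = 167.4 days = 1.44634 × 10^7 s
T₂ = 756.2 years = 2.38657 × 10^10 s
1/T₁ = 6.91402 × 10^-8 s⁻¹
1/T₂ = 4.19012 × 10^-11 s⁻¹
|1/T₁ − 1/T₂| = 6.90983 × 10^-8 s⁻¹
T_syn = 1 / |1/T₁ − 1/T₂| = 1.44721 × 10^7 s ≈ 167.5 days

Final answer: T_syn = 167.5 days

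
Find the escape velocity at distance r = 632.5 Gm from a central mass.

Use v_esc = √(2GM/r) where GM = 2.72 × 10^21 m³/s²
r = 632.5 Gm = 6.325 × 10^11 m
GM = 2.72 × 10^21 m³/s²
2GM/r = 2 × (2.72 × 10^21) / (6.325 × 10^11) = 8.60079 × 10^9 m²/s²
v_esc = √(2GM/r) = 92740.4 m/s ≈ 92.74 km/s

Final answer: 92.74 km/s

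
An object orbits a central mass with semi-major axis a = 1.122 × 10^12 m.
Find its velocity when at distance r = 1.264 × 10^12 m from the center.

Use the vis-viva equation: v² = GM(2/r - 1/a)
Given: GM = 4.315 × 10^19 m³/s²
a = 1.122 × 10^12 m
r = 1.264 × 10^12 m
GM = 4.315 × 10^19 m³/s²
2/r − 1/a = 1.58228 × 10^-12 − 8.91266 × 10^-13 = 6.91013 × 10^-13 m⁻¹
v² = GM (2/r − 1/a) = 2.98172 × 10^7 m²/s²
v = 5460.51 m/s ≈ 5.461 km/s

Final answer: 5.461 km/s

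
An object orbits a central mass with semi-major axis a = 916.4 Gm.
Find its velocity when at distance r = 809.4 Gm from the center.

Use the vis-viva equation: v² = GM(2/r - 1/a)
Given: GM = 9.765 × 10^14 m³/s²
a = 916.4 Gm = 9.164 × 10^11 m
r = 809.4 Gm = 8.094 × 10^11 m
GM = 9.765 × 10^14 m³/s²
2/r − 1/a = 2.47097 × 10^-12 − 1.09123 × 10^-12 = 1.37974 × 10^-12 m⁻¹
v² = GM (2/r − 1/a) = 1347.32 m²/s²
v = 36.7058 m/s ≈ 36.71 m/s

Final answer: 36.71 m/s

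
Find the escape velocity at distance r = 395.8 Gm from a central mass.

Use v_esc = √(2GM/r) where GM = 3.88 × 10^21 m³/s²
r = 395.8 Gm = 3.958 × 10^11 m
GM = 3.88 × 10^21 m³/s²
2GM/r = 2 × (3.88 × 10^21) / (3.958 × 10^11) = 1.96059 × 10^10 m²/s²
v_esc = √(2GM/r) = 140021 m/s ≈ 140 km/s

Final answer: 140 km/s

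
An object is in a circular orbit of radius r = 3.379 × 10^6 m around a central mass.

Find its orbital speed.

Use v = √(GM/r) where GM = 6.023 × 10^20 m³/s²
r = 3.379 × 10^6 m
GM = 6.023 × 10^20 m³/s²
GM/r = (6.023 × 10^20) / (3.379 × 10^6) = 1.78248 × 10^14 m²/s²
v = √(GM/r) = 1.3351 × 10^7 m/s ≈ 1.335 × 10^4 km/s

Final answer: 1.335 × 10^4 km/s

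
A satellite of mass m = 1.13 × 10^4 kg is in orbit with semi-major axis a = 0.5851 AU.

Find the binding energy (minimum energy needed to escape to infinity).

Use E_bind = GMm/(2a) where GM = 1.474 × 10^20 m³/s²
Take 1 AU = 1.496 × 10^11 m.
a = 0.5851 AU = 8.7531 × 10^10 m
GM = 1.474 × 10^20 m³/s²
m = 1.13 × 10^4 kg
GMm = 1.474 × 10^20 × 11300 = 1.66562 × 10^24 m³·kg/s²
2a = 1.75062 × 10^11 m
E_bind = GMm/(2a) = 9.51446 × 10^12 J ≈ 9.514 TJ

Final answer: 9.514 TJ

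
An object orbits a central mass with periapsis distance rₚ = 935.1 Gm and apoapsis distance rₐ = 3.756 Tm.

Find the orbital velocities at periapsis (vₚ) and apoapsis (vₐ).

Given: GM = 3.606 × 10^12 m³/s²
rₚ = 935.1 Gm = 9.351 × 10^11 m
rₐ = 3.756 Tm = 3.756 × 10^12 m
GM = 3.606 × 10^12 m³/s²
a = (rₚ + rₐ)/2 = 2.34555 × 10^12 m
Vis-viva: v² = GM (2/r − 1/a)
vₚ² = 3.606 × 10^12 × (2.13881 × 10^-12 − 4.26339 × 10^-13) = 6.17516 m²/s²
vₚ = 2.48499 m/s ≈ 2.485 m/s
vₐ² = 3.606 × 10^12 × (5.32481 × 10^-13 − 4.26339 × 10^-13) = 0.382749 m²/s²
vₐ = 0.618667 m/s ≈ 0.6187 m/s

Final answer: vₚ = 2.485 m/s, vₐ = 0.6187 m/s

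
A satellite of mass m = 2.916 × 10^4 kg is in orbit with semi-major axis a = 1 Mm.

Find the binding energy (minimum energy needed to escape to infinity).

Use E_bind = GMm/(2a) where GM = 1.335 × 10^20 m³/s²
a = 1 Mm = 1 × 10^6 m
GM = 1.335 × 10^20 m³/s²
m = 2.916 × 10^4 kg
GMm = 1.335 × 10^20 × 29160 = 3.89286 × 10^24 m³·kg/s²
2a = 2 × 10^6 m
E_bind = GMm/(2a) = 1.94643 × 10^18 J ≈ 1.946 EJ

Final answer: 1.946 EJ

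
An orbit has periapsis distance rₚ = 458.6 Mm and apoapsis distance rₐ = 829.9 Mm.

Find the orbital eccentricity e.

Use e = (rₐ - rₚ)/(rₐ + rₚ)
rₚ = 458.6 Mm = 4.586 × 10^8 m
rₐ = 829.9 Mm = 8.299 × 10^8 m
rₐ − rₚ = 3.713 × 10^8 m
rₐ + rₚ = 1.2885 × 10^9 m
e = (rₐ − rₚ)/(rₐ + rₚ) = 0.288165

Final answer: e = 0.2882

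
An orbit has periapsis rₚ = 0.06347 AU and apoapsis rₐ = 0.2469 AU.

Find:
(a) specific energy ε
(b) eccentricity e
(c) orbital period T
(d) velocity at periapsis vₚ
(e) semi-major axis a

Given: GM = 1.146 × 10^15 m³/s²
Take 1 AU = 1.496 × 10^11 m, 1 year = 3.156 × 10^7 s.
rₚ = 0.06347 AU = 9.49511 × 10^9 m
rₐ = 0.2469 AU = 3.69362 × 10^10 m
GM = 1.146 × 10^15 m³/s²
a = (rₚ + rₐ)/2 = 2.32157 × 10^10 m
e = (rₐ − rₚ)/(rₐ + rₚ) = (2.74411 × 10^10) / (4.64314 × 10^10) = 0.591004
(a) 2a = 4.64314 × 10^10 m;  ε = −GM/(2a) = -24681.6 J/kg ≈ -24.68 kJ/kg
(b) e = 0.591004 ≈ 0.591
(c) a³ = 1.25125 × 10^31 m³;  T = 2π √(a³/GM) = 2π × 1.04491 × 10^8 s = 6.56538 × 10^8 s ≈ 20.8 years
(d) vₚ² = GM (2/rₚ − 1/a) = 1.146 × 10^15 × (2.10635 × 10^-10 − 4.30743 × 10^-11) = 192024 m²/s²;  vₚ = 438.206 m/s ≈ 438.2 m/s
(e) a = 2.32157 × 10^10 m ≈ 0.1552 AU

Final answer:
(a) specific energy ε = -24.68 kJ/kg
(b) eccentricity e = 0.591
(c) orbital period T = 20.8 years
(d) velocity at periapsis vₚ = 438.2 m/s
(e) semi-major axis a = 0.1552 AU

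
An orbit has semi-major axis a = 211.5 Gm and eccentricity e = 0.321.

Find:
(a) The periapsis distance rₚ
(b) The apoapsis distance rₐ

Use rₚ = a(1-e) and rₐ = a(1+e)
a = 211.5 Gm = 2.115 × 10^11 m
e = 0.321:  1 − e = 0.679,  1 + e = 1.321
(a) rₚ = a(1 − e) = 2.115 × 10^11 m × 0.679 = 1.43608 × 10^11 m ≈ 143.6 Gm
(b) rₐ = a(1 + e) = 2.115 × 10^11 m × 1.321 = 2.79392 × 10^11 m ≈ 279.4 Gm

Final answer:
(a) rₚ = 143.6 Gm
(b) rₐ = 279.4 Gm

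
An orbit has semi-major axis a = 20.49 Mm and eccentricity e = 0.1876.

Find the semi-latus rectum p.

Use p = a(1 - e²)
a = 20.49 Mm = 2.049 × 10^7 m
e = 0.1876,  e² = 0.0351938,  1 − e² = 0.964806
p = a(1 − e²) = 2.049 × 10^7 m × 0.964806 = 1.97689 × 10^7 m ≈ 19.77 Mm

Final answer: p = 19.77 Mm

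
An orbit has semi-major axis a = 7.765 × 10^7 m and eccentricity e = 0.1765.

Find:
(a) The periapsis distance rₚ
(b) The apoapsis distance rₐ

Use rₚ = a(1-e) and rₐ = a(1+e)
a = 7.765 × 10^7 m
e = 0.1765:  1 − e = 0.8235,  1 + e = 1.1765
(a) rₚ = a(1 − e) = 7.765 × 10^7 m × 0.8235 = 6.39448 × 10^7 m ≈ 6.394 × 10^7 m
(b) rₐ = a(1 + e) = 7.765 × 10^7 m × 1.1765 = 9.13552 × 10^7 m ≈ 9.136 × 10^7 m

Final answer:
(a) rₚ = 6.394 × 10^7 m
(b) rₐ = 9.136 × 10^7 m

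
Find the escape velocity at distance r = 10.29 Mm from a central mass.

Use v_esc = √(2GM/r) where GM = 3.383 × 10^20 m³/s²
r = 10.29 Mm = 1.029 × 10^7 m
GM = 3.383 × 10^20 m³/s²
2GM/r = 2 × (3.383 × 10^20) / (1.029 × 10^7) = 6.57532 × 10^13 m²/s²
v_esc = √(2GM/r) = 8.10883 × 10^6 m/s ≈ 8109 km/s

Final answer: 8109 km/s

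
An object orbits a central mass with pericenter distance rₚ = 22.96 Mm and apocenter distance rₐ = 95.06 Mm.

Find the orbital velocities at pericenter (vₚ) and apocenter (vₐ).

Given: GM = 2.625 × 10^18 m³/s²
rₚ = 22.96 Mm = 2.296 × 10^7 m
rₐ = 95.06 Mm = 9.506 × 10^7 m
GM = 2.625 × 10^18 m³/s²
a = (rₚ + rₐ)/2 = 5.901 × 10^7 m
Vis-viva: v² = GM (2/r − 1/a)
vₚ² = 2.625 × 10^18 × (8.7108 × 10^-8 − 1.69463 × 10^-8) = 1.84175 × 10^11 m²/s²
vₚ = 429156 m/s ≈ 429.2 km/s
vₐ² = 2.625 × 10^18 × (2.10393 × 10^-8 − 1.69463 × 10^-8) = 1.07443 × 10^10 m²/s²
vₐ = 103655 m/s ≈ 103.7 km/s

Final answer: vₚ = 429.2 km/s, vₐ = 103.7 km/s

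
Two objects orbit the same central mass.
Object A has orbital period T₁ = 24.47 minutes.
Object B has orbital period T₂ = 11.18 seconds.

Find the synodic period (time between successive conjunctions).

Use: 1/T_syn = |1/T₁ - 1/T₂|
T₁ = 24.47 minutes = 1468.2 s
T₂ = 11.18 seconds
1/T₁ = 0.000681106 s⁻¹
1/T₂ = 0.0894454 s⁻¹
|1/T₁ − 1/T₂| = 0.0887643 s⁻¹
T_syn = 1 / |1/T₁ − 1/T₂| = 11.2658 s ≈ 11.27 seconds

Final answer: T_syn = 11.27 seconds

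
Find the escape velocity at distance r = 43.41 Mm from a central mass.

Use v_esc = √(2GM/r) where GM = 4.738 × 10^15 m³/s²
r = 43.41 Mm = 4.341 × 10^7 m
GM = 4.738 × 10^15 m³/s²
2GM/r = 2 × (4.738 × 10^15) / (4.341 × 10^7) = 2.18291 × 10^8 m²/s²
v_esc = √(2GM/r) = 14774.7 m/s ≈ 14.77 km/s

Final answer: 14.77 km/s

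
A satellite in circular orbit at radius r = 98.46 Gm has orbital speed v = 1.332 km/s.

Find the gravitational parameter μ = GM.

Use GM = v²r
r = 98.46 Gm = 9.846 × 10^10 m
v = 1.332 km/s = 1332 m/s
v² = 1.77422 × 10^6 m²/s²
GM = v²r = 1.77422 × 10^6 × 9.846 × 10^10 = 1.7469 × 10^17 m³/s²
GM ≈ 1.747 × 10^17 m³/s²

Final answer: GM = 1.747 × 10^17 m³/s²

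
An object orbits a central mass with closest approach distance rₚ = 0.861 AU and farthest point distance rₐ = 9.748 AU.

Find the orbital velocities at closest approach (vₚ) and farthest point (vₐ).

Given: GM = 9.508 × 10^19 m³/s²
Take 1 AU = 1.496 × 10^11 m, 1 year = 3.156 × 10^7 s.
rₚ = 0.861 AU = 1.28806 × 10^11 m
rₐ = 9.748 AU = 1.4583 × 10^12 m
GM = 9.508 × 10^19 m³/s²
a = (rₚ + rₐ)/2 = 7.93553 × 10^11 m
Vis-viva: v² = GM (2/r − 1/a)
vₚ² = 9.508 × 10^19 × (1.55273 × 10^-11 − 1.26015 × 10^-12) = 1.35652 × 10^9 m²/s²
vₚ = 36830.9 m/s ≈ 7.77 AU/year
vₐ² = 9.508 × 10^19 × (1.37146 × 10^-12 − 1.26015 × 10^-12) = 1.05828 × 10^7 m²/s²
vₐ = 3253.12 m/s ≈ 0.6863 AU/year

Final answer: vₚ = 7.77 AU/year, vₐ = 0.6863 AU/year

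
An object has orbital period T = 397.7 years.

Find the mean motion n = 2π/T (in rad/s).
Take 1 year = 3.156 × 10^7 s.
T = 397.7 years = 1.25514 × 10^10 s
n = 2π / (1.25514 × 10^10 s) = 5.00596 × 10^-10 rad/s ≈ 5.006 × 10^-10 rad/s

Final answer: n = 5.006 × 10^-10 rad/s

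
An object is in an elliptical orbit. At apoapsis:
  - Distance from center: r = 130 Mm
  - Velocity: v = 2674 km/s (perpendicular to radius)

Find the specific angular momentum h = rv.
r = 130 Mm = 1.3 × 10^8 m
v = 2674 km/s = 2.674 × 10^6 m/s
h = rv = 1.3 × 10^8 × 2.674 × 10^6 = 3.4762 × 10^14 m²/s ≈ 3.476 × 10^14 m²/s

Final answer: h = 3.476 × 10^14 m²/s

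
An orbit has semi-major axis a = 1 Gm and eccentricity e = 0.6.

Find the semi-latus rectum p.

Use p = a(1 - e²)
a = 1 Gm = 1 × 10^9 m
e = 0.6,  e² = 0.36,  1 − e² = 0.64
p = a(1 − e²) = 1 × 10^9 m × 0.64 = 6.4 × 10^8 m ≈ 640 Mm

Final answer: p = 640 Mm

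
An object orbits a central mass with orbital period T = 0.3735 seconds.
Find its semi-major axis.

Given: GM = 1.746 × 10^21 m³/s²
T = 0.3735 seconds
GM = 1.746 × 10^21 m³/s²
Kepler's third law: a³ = GM T² / (4π²)
T² = 0.139502 s²
a³ = (1.746 × 10^21) × 0.139502 / (4π²) = 6.16972 × 10^18 m³
a = (a³)^(1/3) = 1.8341 × 10^6 m ≈ 1.834 Mm

Final answer: 1.834 Mm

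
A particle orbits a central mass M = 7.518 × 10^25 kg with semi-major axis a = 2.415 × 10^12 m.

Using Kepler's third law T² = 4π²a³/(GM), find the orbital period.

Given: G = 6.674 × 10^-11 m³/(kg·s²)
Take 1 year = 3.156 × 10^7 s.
M = 7.518 × 10^25 kg
GM = G × M = 6.674 × 10^-11 × 7.518 × 10^25 = 5.01751 × 10^15 m³/s²
a = 2.415 × 10^12 m
a³ = 1.40848 × 10^37 m³
T = 2π √(a³/GM) = 2π √((1.40848 × 10^37) / (5.01751 × 10^15)) = 2π × 5.29824 × 10^10 s
T = 3.32898 × 10^11 s ≈ 1.055 × 10^4 years

Final answer: 1.055 × 10^4 years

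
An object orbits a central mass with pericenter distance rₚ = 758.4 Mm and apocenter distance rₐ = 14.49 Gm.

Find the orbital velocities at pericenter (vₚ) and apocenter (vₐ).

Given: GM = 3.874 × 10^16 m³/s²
rₚ = 758.4 Mm = 7.584 × 10^8 m
rₐ = 14.49 Gm = 1.449 × 10^10 m
GM = 3.874 × 10^16 m³/s²
a = (rₚ + rₐ)/2 = 7.6242 × 10^9 m
Vis-viva: v² = GM (2/r − 1/a)
vₚ² = 3.874 × 10^16 × (2.63713 × 10^-9 − 1.31161 × 10^-10) = 9.70813 × 10^7 m²/s²
vₚ = 9852.98 m/s ≈ 9.853 km/s
vₐ² = 3.874 × 10^16 × (1.38026 × 10^-10 − 1.31161 × 10^-10) = 265947 m²/s²
vₐ = 515.701 m/s ≈ 515.7 m/s

Final answer: vₚ = 9.853 km/s, vₐ = 515.7 m/s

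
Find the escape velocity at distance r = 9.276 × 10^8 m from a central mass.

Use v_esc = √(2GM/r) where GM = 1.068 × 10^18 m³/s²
r = 9.276 × 10^8 m
GM = 1.068 × 10^18 m³/s²
2GM/r = 2 × (1.068 × 10^18) / (9.276 × 10^8) = 2.30272 × 10^9 m²/s²
v_esc = √(2GM/r) = 47986.6 m/s ≈ 47.99 km/s

Final answer: 47.99 km/s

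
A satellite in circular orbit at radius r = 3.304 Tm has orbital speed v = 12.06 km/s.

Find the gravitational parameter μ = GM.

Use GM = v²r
r = 3.304 Tm = 3.304 × 10^12 m
v = 12.06 km/s = 12060 m/s
v² = 1.45444 × 10^8 m²/s²
GM = v²r = 1.45444 × 10^8 × 3.304 × 10^12 = 4.80546 × 10^20 m³/s²
GM ≈ 4.805 × 10^20 m³/s²

Final answer: GM = 4.805 × 10^20 m³/s²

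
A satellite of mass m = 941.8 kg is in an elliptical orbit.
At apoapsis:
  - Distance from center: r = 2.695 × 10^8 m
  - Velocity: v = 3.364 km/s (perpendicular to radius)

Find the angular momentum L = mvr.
r = 2.695 × 10^8 m
v = 3.364 km/s = 3364 m/s
vr = 3364 × 2.695 × 10^8 = 9.06598 × 10^11 m²/s
L = m × vr = 941.8 × 9.06598 × 10^11 = 8.53834 × 10^14 kg·m²/s ≈ 8.538 × 10^14 kg·m²/s

Final answer: L = 8.538 × 10^14 kg·m²/s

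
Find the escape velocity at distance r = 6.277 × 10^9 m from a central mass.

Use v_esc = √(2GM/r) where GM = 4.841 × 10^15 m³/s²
r = 6.277 × 10^9 m
GM = 4.841 × 10^15 m³/s²
2GM/r = 2 × (4.841 × 10^15) / (6.277 × 10^9) = 1.54246 × 10^6 m²/s²
v_esc = √(2GM/r) = 1241.96 m/s ≈ 1.242 km/s

Final answer: 1.242 km/s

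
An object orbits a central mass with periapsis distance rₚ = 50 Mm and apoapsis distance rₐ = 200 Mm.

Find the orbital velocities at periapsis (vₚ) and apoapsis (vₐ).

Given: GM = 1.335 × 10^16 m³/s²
rₚ = 50 Mm = 5 × 10^7 m
rₐ = 200 Mm = 2 × 10^8 m
GM = 1.335 × 10^16 m³/s²
a = (rₚ + rₐ)/2 = 1.25 × 10^8 m
Vis-viva: v² = GM (2/r − 1/a)
vₚ² = 1.335 × 10^16 × (4 × 10^-8 − 8 × 10^-9) = 4.272 × 10^8 m²/s²
vₚ = 20668.8 m/s ≈ 20.67 km/s
vₐ² = 1.335 × 10^16 × (1 × 10^-8 − 8 × 10^-9) = 2.67 × 10^7 m²/s²
vₐ = 5167.2 m/s ≈ 5.167 km/s

Final answer: vₚ = 20.67 km/s, vₐ = 5.167 km/s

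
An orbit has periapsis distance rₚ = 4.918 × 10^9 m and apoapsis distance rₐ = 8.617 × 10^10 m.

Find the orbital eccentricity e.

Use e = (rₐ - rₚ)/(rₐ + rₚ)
rₚ = 4.918 × 10^9 m
rₐ = 8.617 × 10^10 m
rₐ − rₚ = 8.1252 × 10^10 m
rₐ + rₚ = 9.1088 × 10^10 m
e = (rₐ − rₚ)/(rₐ + rₚ) = 0.892017

Final answer: e = 0.892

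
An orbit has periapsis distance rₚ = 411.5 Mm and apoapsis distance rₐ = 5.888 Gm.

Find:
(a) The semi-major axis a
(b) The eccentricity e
rₚ = 411.5 Mm = 4.115 × 10^8 m
rₐ = 5.888 Gm = 5.888 × 10^9 m
(a) a = (rₚ + rₐ)/2 = 3.14975 × 10^9 m ≈ 3.15 Gm
(b) e = (rₐ − rₚ)/(rₐ + rₚ) = (5.4765 × 10^9) / (6.2995 × 10^9) = 0.869355

Final answer:
(a) a = 3.15 Gm
(b) e = 0.8694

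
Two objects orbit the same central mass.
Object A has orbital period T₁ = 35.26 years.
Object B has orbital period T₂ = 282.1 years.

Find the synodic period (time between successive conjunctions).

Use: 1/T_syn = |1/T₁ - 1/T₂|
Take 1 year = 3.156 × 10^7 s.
T₁ = 35.26 years = 1.11281 × 10^9 s
T₂ = 282.1 years = 8.90308 × 10^9 s
1/T₁ = 8.9863 × 10^-10 s⁻¹
1/T₂ = 1.12321 × 10^-10 s⁻¹
|1/T₁ − 1/T₂| = 7.86309 × 10^-10 s⁻¹
T_syn = 1 / |1/T₁ − 1/T₂| = 1.27176 × 10^9 s ≈ 40.3 years

Final answer: T_syn = 40.3 years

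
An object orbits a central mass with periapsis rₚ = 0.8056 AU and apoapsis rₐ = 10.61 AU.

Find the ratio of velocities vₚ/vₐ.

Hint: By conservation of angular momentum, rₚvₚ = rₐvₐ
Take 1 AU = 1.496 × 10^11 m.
rₚ = 0.8056 AU = 1.20518 × 10^11 m
rₐ = 10.61 AU = 1.58726 × 10^12 m
rₚvₚ = rₐvₐ  ⇒  vₚ/vₐ = rₐ/rₚ
vₚ/vₐ = (1.58726 × 10^12) / (1.20518 × 10^11) = 13.1703

Final answer: vₚ/vₐ = 13.17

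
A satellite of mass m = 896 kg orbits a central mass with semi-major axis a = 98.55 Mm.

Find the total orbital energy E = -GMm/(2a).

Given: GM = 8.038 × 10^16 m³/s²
a = 98.55 Mm = 9.855 × 10^7 m
GM = 8.038 × 10^16 m³/s²
2a = 1.971 × 10^8 m
GMm = 8.038 × 10^16 × 896 = 7.20205 × 10^19 m³·kg/s²
E = −GMm/(2a) = -3.65401 × 10^11 J ≈ -365.4 GJ

Final answer: -365.4 GJ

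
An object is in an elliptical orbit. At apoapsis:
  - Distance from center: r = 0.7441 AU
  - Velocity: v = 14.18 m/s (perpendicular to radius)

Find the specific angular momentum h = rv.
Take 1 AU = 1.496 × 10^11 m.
r = 0.7441 AU = 1.11317 × 10^11 m
v = 14.18 m/s
h = rv = 1.11317 × 10^11 × 14.18 = 1.57848 × 10^12 m²/s ≈ 1.578 × 10^12 m²/s

Final answer: h = 1.578 × 10^12 m²/s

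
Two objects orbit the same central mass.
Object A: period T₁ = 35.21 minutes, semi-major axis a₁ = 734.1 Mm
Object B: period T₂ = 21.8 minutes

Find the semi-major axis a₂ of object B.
T₁ = 35.21 minutes = 2112.6 s
T₂ = 21.8 minutes = 1308 s
a₁ = 734.1 Mm = 7.341 × 10^8 m
Kepler's third law: (T₂/T₁)² = (a₂/a₁)³  ⇒  a₂ = a₁ (T₂/T₁)^(2/3)
T₂/T₁ = 0.619142
(T₂/T₁)^(2/3) = 0.72643
a₂ = 7.341 × 10^8 m × 0.72643 = 5.33272 × 10^8 m ≈ 533.3 Mm

Final answer: a₂ = 533.3 Mm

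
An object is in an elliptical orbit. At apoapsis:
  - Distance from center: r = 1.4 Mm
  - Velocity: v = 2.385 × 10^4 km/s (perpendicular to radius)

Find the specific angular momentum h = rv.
r = 1.4 Mm = 1.4 × 10^6 m
v = 2.385 × 10^4 km/s = 2.385 × 10^7 m/s
h = rv = 1.4 × 10^6 × 2.385 × 10^7 = 3.339 × 10^13 m²/s ≈ 3.339 × 10^13 m²/s

Final answer: h = 3.339 × 10^13 m²/s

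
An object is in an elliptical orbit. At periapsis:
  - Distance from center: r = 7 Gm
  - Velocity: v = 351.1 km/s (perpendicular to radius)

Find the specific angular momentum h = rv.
r = 7 Gm = 7 × 10^9 m
v = 351.1 km/s = 351100 m/s
h = rv = 7 × 10^9 × 351100 = 2.4577 × 10^15 m²/s ≈ 2.458 × 10^15 m²/s

Final answer: h = 2.458 × 10^15 m²/s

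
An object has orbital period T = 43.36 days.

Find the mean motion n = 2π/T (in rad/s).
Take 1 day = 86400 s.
T = 43.36 days = 3.7463 × 10^6 s
n = 2π / (3.7463 × 10^6 s) = 1.67717 × 10^-6 rad/s ≈ 1.677 × 10^-6 rad/s

Final answer: n = 1.677 × 10^-6 rad/s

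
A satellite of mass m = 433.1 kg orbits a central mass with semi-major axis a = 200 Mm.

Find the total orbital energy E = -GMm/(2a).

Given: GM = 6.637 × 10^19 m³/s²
a = 200 Mm = 2 × 10^8 m
GM = 6.637 × 10^19 m³/s²
2a = 4 × 10^8 m
GMm = 6.637 × 10^19 × 433.1 = 2.87448 × 10^22 m³·kg/s²
E = −GMm/(2a) = -7.18621 × 10^13 J ≈ -71.86 TJ

Final answer: -71.86 TJ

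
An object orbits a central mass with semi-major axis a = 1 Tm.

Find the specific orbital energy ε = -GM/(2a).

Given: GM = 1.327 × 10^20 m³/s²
a = 1 Tm = 1 × 10^12 m
GM = 1.327 × 10^20 m³/s²
2a = 2 × 10^12 m
ε = −GM/(2a) = -6.635 × 10^7 J/kg ≈ -66.35 MJ/kg

Final answer: -66.35 MJ/kg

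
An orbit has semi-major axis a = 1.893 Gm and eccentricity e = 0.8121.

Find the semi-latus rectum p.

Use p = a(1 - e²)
a = 1.893 Gm = 1.893 × 10^9 m
e = 0.8121,  e² = 0.659506,  1 − e² = 0.340494
p = a(1 − e²) = 1.893 × 10^9 m × 0.340494 = 6.44554 × 10^8 m ≈ 644.6 Mm

Final answer: p = 644.6 Mm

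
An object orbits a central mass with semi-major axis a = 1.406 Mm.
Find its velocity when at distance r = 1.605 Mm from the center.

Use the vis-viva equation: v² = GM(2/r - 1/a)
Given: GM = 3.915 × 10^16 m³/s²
a = 1.406 Mm = 1.406 × 10^6 m
r = 1.605 Mm = 1.605 × 10^6 m
GM = 3.915 × 10^16 m³/s²
2/r − 1/a = 1.24611 × 10^-6 − 7.11238 × 10^-7 = 5.34868 × 10^-7 m⁻¹
v² = GM (2/r − 1/a) = 2.09401 × 10^10 m²/s²
v = 144707 m/s ≈ 144.7 km/s

Final answer: 144.7 km/s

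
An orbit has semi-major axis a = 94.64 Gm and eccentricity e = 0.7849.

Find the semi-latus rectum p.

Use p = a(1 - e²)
a = 94.64 Gm = 9.464 × 10^10 m
e = 0.7849,  e² = 0.616068,  1 − e² = 0.383932
p = a(1 − e²) = 9.464 × 10^10 m × 0.383932 = 3.63353 × 10^10 m ≈ 36.34 Gm

Final answer: p = 36.34 Gm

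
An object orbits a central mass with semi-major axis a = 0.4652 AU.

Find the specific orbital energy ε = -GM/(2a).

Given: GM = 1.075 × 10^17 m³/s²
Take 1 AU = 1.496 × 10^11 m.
a = 0.4652 AU = 6.95939 × 10^10 m
GM = 1.075 × 10^17 m³/s²
2a = 1.39188 × 10^11 m
ε = −GM/(2a) = -772338 J/kg ≈ -772.3 kJ/kg

Final answer: -772.3 kJ/kg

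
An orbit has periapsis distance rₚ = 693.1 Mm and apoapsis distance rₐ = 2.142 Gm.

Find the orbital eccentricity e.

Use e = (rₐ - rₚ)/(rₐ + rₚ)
rₚ = 693.1 Mm = 6.931 × 10^8 m
rₐ = 2.142 Gm = 2.142 × 10^9 m
rₐ − rₚ = 1.4489 × 10^9 m
rₐ + rₚ = 2.8351 × 10^9 m
e = (rₐ − rₚ)/(rₐ + rₚ) = 0.511058

Final answer: e = 0.5111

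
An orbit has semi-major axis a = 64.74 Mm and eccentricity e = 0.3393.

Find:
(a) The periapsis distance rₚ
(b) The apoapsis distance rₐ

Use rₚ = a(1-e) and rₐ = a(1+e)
a = 64.74 Mm = 6.474 × 10^7 m
e = 0.3393:  1 − e = 0.6607,  1 + e = 1.3393
(a) rₚ = a(1 − e) = 6.474 × 10^7 m × 0.6607 = 4.27737 × 10^7 m ≈ 42.77 Mm
(b) rₐ = a(1 + e) = 6.474 × 10^7 m × 1.3393 = 8.67063 × 10^7 m ≈ 86.71 Mm

Final answer:
(a) rₚ = 42.77 Mm
(b) rₐ = 86.71 Mm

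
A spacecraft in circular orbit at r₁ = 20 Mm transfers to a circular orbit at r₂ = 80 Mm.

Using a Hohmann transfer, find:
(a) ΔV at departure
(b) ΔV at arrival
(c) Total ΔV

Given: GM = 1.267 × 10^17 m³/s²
r₁ = 20 Mm = 2 × 10^7 m
r₂ = 80 Mm = 8 × 10^7 m
GM = 1.267 × 10^17 m³/s²
Transfer ellipse: a_t = (r₁ + r₂)/2 = 5 × 10^7 m
Circular speed at r₁: v₁ = √(GM/r₁) = 79592.7 m/s
Transfer speed at r₁ (periapsis): v₁ₜ = √(GM(2/r₁ − 1/a_t)) = 100678 m/s
(a) ΔV₁ = v₁ₜ − v₁ = 21085 m/s ≈ 21.08 km/s
Circular speed at r₂: v₂ = √(GM/r₂) = 39796.4 m/s
Transfer speed at r₂ (apoapsis): v₂ₜ = √(GM(2/r₂ − 1/a_t)) = 25169.4 m/s
(b) ΔV₂ = v₂ − v₂ₜ = 14626.9 m/s ≈ 14.63 km/s
(c) ΔV_total = ΔV₁ + ΔV₂ = 35711.9 m/s ≈ 35.71 km/s

Final answer:
(a) ΔV₁ = 21.08 km/s
(b) ΔV₂ = 14.63 km/s
(c) ΔV_total = 35.71 km/s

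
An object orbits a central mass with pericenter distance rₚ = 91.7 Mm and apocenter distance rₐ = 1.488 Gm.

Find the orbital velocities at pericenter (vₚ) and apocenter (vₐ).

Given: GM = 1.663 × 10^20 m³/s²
rₚ = 91.7 Mm = 9.17 × 10^7 m
rₐ = 1.488 Gm = 1.488 × 10^9 m
GM = 1.663 × 10^20 m³/s²
a = (rₚ + rₐ)/2 = 7.8985 × 10^8 m
Vis-viva: v² = GM (2/r − 1/a)
vₚ² = 1.663 × 10^20 × (2.18103 × 10^-8 − 1.26606 × 10^-9) = 3.4165 × 10^12 m²/s²
vₚ = 1.84838 × 10^6 m/s ≈ 1848 km/s
vₐ² = 1.663 × 10^20 × (1.34409 × 10^-9 − 1.26606 × 10^-9) = 1.29752 × 10^10 m²/s²
vₐ = 113909 m/s ≈ 113.9 km/s

Final answer: vₚ = 1848 km/s, vₐ = 113.9 km/s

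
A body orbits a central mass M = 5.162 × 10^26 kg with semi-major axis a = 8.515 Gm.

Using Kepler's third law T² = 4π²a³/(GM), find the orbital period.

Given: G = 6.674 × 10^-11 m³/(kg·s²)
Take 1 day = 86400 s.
M = 5.162 × 10^26 kg
GM = G × M = 6.674 × 10^-11 × 5.162 × 10^26 = 3.44512 × 10^16 m³/s²
a = 8.515 Gm = 8.515 × 10^9 m
a³ = 6.17382 × 10^29 m³
T = 2π √(a³/GM) = 2π √((6.17382 × 10^29) / (3.44512 × 10^16)) = 2π × 4.23326 × 10^6 s
T = 2.65984 × 10^7 s ≈ 307.9 days

Final answer: 307.9 days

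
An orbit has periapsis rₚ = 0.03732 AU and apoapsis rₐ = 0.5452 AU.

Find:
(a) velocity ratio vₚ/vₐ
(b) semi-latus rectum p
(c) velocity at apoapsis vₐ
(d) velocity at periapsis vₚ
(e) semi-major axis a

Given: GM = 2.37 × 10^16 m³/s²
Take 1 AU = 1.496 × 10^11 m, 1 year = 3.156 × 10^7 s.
rₚ = 0.03732 AU = 5.58307 × 10^9 m
rₐ = 0.5452 AU = 8.15619 × 10^10 m
GM = 2.37 × 10^16 m³/s²
a = (rₚ + rₐ)/2 = 4.35725 × 10^10 m
e = (rₐ − rₚ)/(rₐ + rₚ) = (7.59788 × 10^10) / (8.7145 × 10^10) = 0.871867
(a) vₚ/vₐ = rₐ/rₚ (angular momentum) = (8.15619 × 10^10) / (5.58307 × 10^9) = 14.6088 ≈ 14.61
(b) 1 − e² = 0.239848;  p = a(1 − e²) = 4.35725 × 10^10 × 0.239848 = 1.04508 × 10^10 m ≈ 0.06986 AU
(c) vₐ² = GM (2/rₐ − 1/a) = 2.37 × 10^16 × (2.45212 × 10^-11 − 2.29503 × 10^-11) = 37232.5 m²/s²;  vₐ = 192.957 m/s ≈ 193 m/s
(d) vₚ² = GM (2/rₚ − 1/a) = 2.37 × 10^16 × (3.58226 × 10^-10 − 2.29503 × 10^-11) = 7.94603 × 10^6 m²/s²;  vₚ = 2818.87 m/s ≈ 0.5947 AU/year
(e) a = 4.35725 × 10^10 m ≈ 0.2913 AU

Final answer:
(a) velocity ratio vₚ/vₐ = 14.61
(b) semi-latus rectum p = 0.06986 AU
(c) velocity at apoapsis vₐ = 193 m/s
(d) velocity at periapsis vₚ = 0.5947 AU/year
(e) semi-major axis a = 0.2913 AU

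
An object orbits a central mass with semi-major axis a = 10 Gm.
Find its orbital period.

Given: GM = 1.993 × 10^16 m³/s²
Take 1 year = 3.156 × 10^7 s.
a = 10 Gm = 1 × 10^10 m
GM = 1.993 × 10^16 m³/s²
a³ = 1 × 10^30 m³
T = 2π √(a³/GM) = 2π √((1 × 10^30) / (1.993 × 10^16)) = 2π × 7.08347 × 10^6 s
T = 4.45068 × 10^7 s ≈ 1.41 years

Final answer: 1.41 years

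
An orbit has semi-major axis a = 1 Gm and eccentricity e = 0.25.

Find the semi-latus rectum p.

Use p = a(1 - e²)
a = 1 Gm = 1 × 10^9 m
e = 0.25,  e² = 0.0625,  1 − e² = 0.9375
p = a(1 − e²) = 1 × 10^9 m × 0.9375 = 9.375 × 10^8 m ≈ 937.5 Mm

Final answer: p = 937.5 Mm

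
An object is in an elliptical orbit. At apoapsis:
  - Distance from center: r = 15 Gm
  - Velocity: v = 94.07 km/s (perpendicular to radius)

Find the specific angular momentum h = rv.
r = 15 Gm = 1.5 × 10^10 m
v = 94.07 km/s = 94070 m/s
h = rv = 1.5 × 10^10 × 94070 = 1.41105 × 10^15 m²/s ≈ 1.411 × 10^15 m²/s

Final answer: h = 1.411 × 10^15 m²/s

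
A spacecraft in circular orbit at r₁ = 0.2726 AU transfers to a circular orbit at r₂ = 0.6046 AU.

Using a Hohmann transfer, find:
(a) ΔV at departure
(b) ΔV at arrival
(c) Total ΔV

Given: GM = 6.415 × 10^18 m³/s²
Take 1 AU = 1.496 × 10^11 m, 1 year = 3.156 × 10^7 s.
r₁ = 0.2726 AU = 4.0781 × 10^10 m
r₂ = 0.6046 AU = 9.04482 × 10^10 m
GM = 6.415 × 10^18 m³/s²
Transfer ellipse: a_t = (r₁ + r₂)/2 = 6.56146 × 10^10 m
Circular speed at r₁: v₁ = √(GM/r₁) = 12542.1 m/s
Transfer speed at r₁ (periapsis): v₁ₜ = √(GM(2/r₁ − 1/a_t)) = 14725.5 m/s
(a) ΔV₁ = v₁ₜ − v₁ = 2183.4 m/s ≈ 0.4606 AU/year
Circular speed at r₂: v₂ = √(GM/r₂) = 8421.67 m/s
Transfer speed at r₂ (apoapsis): v₂ₜ = √(GM(2/r₂ − 1/a_t)) = 6639.37 m/s
(b) ΔV₂ = v₂ − v₂ₜ = 1782.3 m/s ≈ 0.376 AU/year
(c) ΔV_total = ΔV₁ + ΔV₂ = 3965.7 m/s ≈ 0.8366 AU/year

Final answer:
(a) ΔV₁ = 0.4606 AU/year
(b) ΔV₂ = 0.376 AU/year
(c) ΔV_total = 0.8366 AU/year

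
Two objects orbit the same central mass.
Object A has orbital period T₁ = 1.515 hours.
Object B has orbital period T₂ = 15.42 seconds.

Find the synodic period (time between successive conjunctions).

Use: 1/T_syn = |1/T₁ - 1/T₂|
T₁ = 1.515 hours = 5454 s
T₂ = 15.42 seconds
1/T₁ = 0.000183352 s⁻¹
1/T₂ = 0.0648508 s⁻¹
|1/T₁ − 1/T₂| = 0.0646675 s⁻¹
T_syn = 1 / |1/T₁ − 1/T₂| = 15.4637 s ≈ 15.46 seconds

Final answer: T_syn = 15.46 seconds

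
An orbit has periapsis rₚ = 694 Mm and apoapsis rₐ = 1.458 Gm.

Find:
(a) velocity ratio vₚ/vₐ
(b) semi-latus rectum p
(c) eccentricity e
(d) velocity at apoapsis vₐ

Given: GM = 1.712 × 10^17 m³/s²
rₚ = 694 Mm = 6.94 × 10^8 m
rₐ = 1.458 Gm = 1.458 × 10^9 m
GM = 1.712 × 10^17 m³/s²
a = (rₚ + rₐ)/2 = 1.076 × 10^9 m
e = (rₐ − rₚ)/(rₐ + rₚ) = (7.64 × 10^8) / (2.152 × 10^9) = 0.355019
(a) vₚ/vₐ = rₐ/rₚ (angular momentum) = (1.458 × 10^9) / (6.94 × 10^8) = 2.10086 ≈ 2.101
(b) 1 − e² = 0.873962;  p = a(1 − e²) = 1.076 × 10^9 × 0.873962 = 9.40383 × 10^8 m ≈ 940.4 Mm
(c) e = 0.355019 ≈ 0.355
(d) vₐ² = GM (2/rₐ − 1/a) = 1.712 × 10^17 × (1.37174 × 10^-9 − 9.29368 × 10^-10) = 7.57344 × 10^7 m²/s²;  vₐ = 8702.55 m/s ≈ 8.703 km/s

Final answer:
(a) velocity ratio vₚ/vₐ = 2.101
(b) semi-latus rectum p = 940.4 Mm
(c) eccentricity e = 0.355
(d) velocity at apoapsis vₐ = 8.703 km/s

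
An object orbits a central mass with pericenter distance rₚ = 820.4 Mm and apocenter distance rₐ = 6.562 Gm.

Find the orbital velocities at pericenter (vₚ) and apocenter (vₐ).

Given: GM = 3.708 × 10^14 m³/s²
rₚ = 820.4 Mm = 8.204 × 10^8 m
rₐ = 6.562 Gm = 6.562 × 10^9 m
GM = 3.708 × 10^14 m³/s²
a = (rₚ + rₐ)/2 = 3.6912 × 10^9 m
Vis-viva: v² = GM (2/r − 1/a)
vₚ² = 3.708 × 10^14 × (2.43784 × 10^-9 − 2.70915 × 10^-10) = 803494 m²/s²
vₚ = 896.378 m/s ≈ 896.4 m/s
vₐ² = 3.708 × 10^14 × (3.04785 × 10^-10 − 2.70915 × 10^-10) = 12559.2 m²/s²
vₐ = 112.068 m/s ≈ 112.1 m/s

Final answer: vₚ = 896.4 m/s, vₐ = 112.1 m/s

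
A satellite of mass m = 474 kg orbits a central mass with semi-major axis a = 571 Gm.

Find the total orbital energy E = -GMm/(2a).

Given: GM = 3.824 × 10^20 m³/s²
a = 571 Gm = 5.71 × 10^11 m
GM = 3.824 × 10^20 m³/s²
2a = 1.142 × 10^12 m
GMm = 3.824 × 10^20 × 474 = 1.81258 × 10^23 m³·kg/s²
E = −GMm/(2a) = -1.58719 × 10^11 J ≈ -158.7 GJ

Final answer: -158.7 GJ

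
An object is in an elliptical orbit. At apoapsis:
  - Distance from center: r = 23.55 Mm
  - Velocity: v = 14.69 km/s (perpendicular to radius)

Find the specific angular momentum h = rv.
r = 23.55 Mm = 2.355 × 10^7 m
v = 14.69 km/s = 14690 m/s
h = rv = 2.355 × 10^7 × 14690 = 3.4595 × 10^11 m²/s ≈ 3.459 × 10^11 m²/s

Final answer: h = 3.459 × 10^11 m²/s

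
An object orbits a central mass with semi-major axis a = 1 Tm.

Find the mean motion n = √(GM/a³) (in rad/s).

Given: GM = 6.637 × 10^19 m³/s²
a = 1 Tm = 1 × 10^12 m
GM = 6.637 × 10^19 m³/s²
a³ = 1 × 10^36 m³
GM/a³ = (6.637 × 10^19) / (1 × 10^36) = 6.637 × 10^-17 s⁻²
n = √(GM/a³) = 8.14678 × 10^-9 rad/s ≈ 8.147 × 10^-9 rad/s

Final answer: n = 8.147 × 10^-9 rad/s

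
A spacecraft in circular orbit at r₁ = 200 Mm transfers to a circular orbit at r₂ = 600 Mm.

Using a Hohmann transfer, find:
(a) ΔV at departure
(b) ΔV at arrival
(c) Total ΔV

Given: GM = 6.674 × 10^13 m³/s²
r₁ = 200 Mm = 2 × 10^8 m
r₂ = 600 Mm = 6 × 10^8 m
GM = 6.674 × 10^13 m³/s²
Transfer ellipse: a_t = (r₁ + r₂)/2 = 4 × 10^8 m
Circular speed at r₁: v₁ = √(GM/r₁) = 577.668 m/s
Transfer speed at r₁ (periapsis): v₁ₜ = √(GM(2/r₁ − 1/a_t)) = 707.496 m/s
(a) ΔV₁ = v₁ₜ − v₁ = 129.828 m/s ≈ 129.8 m/s
Circular speed at r₂: v₂ = √(GM/r₂) = 333.517 m/s
Transfer speed at r₂ (apoapsis): v₂ₜ = √(GM(2/r₂ − 1/a_t)) = 235.832 m/s
(b) ΔV₂ = v₂ − v₂ₜ = 97.6848 m/s ≈ 97.68 m/s
(c) ΔV_total = ΔV₁ + ΔV₂ = 227.513 m/s ≈ 227.5 m/s

Final answer:
(a) ΔV₁ = 129.8 m/s
(b) ΔV₂ = 97.68 m/s
(c) ΔV_total = 227.5 m/s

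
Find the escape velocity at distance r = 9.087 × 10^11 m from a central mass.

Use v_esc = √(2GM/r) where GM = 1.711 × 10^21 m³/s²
r = 9.087 × 10^11 m
GM = 1.711 × 10^21 m³/s²
2GM/r = 2 × (1.711 × 10^21) / (9.087 × 10^11) = 3.76582 × 10^9 m²/s²
v_esc = √(2GM/r) = 61366.3 m/s ≈ 61.37 km/s

Final answer: 61.37 km/s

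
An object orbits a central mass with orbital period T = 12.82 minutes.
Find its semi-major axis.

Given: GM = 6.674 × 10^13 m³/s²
T = 12.82 minutes = 769.2 s
GM = 6.674 × 10^13 m³/s²
Kepler's third law: a³ = GM T² / (4π²)
T² = 591669 s²
a³ = (6.674 × 10^13) × 591669 / (4π²) = 1.00024 × 10^18 m³
a = (a³)^(1/3) = 1.00008 × 10^6 m ≈ 1 Mm

Final answer: 1 Mm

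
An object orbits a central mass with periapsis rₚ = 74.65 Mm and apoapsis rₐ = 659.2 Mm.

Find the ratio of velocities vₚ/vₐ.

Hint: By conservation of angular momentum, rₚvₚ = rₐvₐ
rₚ = 74.65 Mm = 7.465 × 10^7 m
rₐ = 659.2 Mm = 6.592 × 10^8 m
rₚvₚ = rₐvₐ  ⇒  vₚ/vₐ = rₐ/rₚ
vₚ/vₐ = (6.592 × 10^8) / (7.465 × 10^7) = 8.83054

Final answer: vₚ/vₐ = 8.831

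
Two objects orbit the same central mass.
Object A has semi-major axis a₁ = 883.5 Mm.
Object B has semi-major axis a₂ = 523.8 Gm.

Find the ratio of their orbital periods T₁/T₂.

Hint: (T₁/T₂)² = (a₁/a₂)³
a₁ = 883.5 Mm = 8.835 × 10^8 m
a₂ = 523.8 Gm = 5.238 × 10^11 m
a₁/a₂ = 0.00168671
T₁/T₂ = (a₁/a₂)^(3/2) = (0.00168671)^1.5 = 6.92726 × 10^-5

Final answer: T₁/T₂ = 6.927 × 10^-5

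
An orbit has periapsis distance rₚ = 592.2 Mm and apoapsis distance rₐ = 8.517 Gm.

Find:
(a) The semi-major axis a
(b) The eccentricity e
rₚ = 592.2 Mm = 5.922 × 10^8 m
rₐ = 8.517 Gm = 8.517 × 10^9 m
(a) a = (rₚ + rₐ)/2 = 4.5546 × 10^9 m ≈ 4.555 Gm
(b) e = (rₐ − rₚ)/(rₐ + rₚ) = (7.9248 × 10^9) / (9.1092 × 10^9) = 0.869978

Final answer:
(a) a = 4.555 Gm
(b) e = 0.87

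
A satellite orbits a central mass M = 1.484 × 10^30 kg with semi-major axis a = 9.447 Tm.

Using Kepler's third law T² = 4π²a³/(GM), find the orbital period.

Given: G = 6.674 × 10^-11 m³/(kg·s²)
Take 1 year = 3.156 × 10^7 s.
M = 1.484 × 10^30 kg
GM = G × M = 6.674 × 10^-11 × 1.484 × 10^30 = 9.90422 × 10^19 m³/s²
a = 9.447 Tm = 9.447 × 10^12 m
a³ = 8.43105 × 10^38 m³
T = 2π √(a³/GM) = 2π √((8.43105 × 10^38) / (9.90422 × 10^19)) = 2π × 2.91763 × 10^9 s
T = 1.8332 × 10^10 s ≈ 580.9 years

Final answer: 580.9 years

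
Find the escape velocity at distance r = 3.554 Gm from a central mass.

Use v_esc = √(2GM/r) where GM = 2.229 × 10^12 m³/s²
r = 3.554 Gm = 3.554 × 10^9 m
GM = 2.229 × 10^12 m³/s²
2GM/r = 2 × (2.229 × 10^12) / (3.554 × 10^9) = 1254.36 m²/s²
v_esc = √(2GM/r) = 35.417 m/s ≈ 35.42 m/s

Final answer: 35.42 m/s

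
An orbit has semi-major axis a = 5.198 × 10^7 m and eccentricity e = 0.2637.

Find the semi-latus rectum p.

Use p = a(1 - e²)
a = 5.198 × 10^7 m
e = 0.2637,  e² = 0.0695377,  1 − e² = 0.930462
p = a(1 − e²) = 5.198 × 10^7 m × 0.930462 = 4.83654 × 10^7 m ≈ 4.837 × 10^7 m

Final answer: p = 4.837 × 10^7 m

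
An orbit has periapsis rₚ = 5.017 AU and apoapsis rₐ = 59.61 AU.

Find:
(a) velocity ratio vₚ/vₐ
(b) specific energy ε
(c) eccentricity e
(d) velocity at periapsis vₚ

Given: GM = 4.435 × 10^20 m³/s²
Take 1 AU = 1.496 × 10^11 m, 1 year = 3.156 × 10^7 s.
rₚ = 5.017 AU = 7.50543 × 10^11 m
rₐ = 59.61 AU = 8.91766 × 10^12 m
GM = 4.435 × 10^20 m³/s²
a = (rₚ + rₐ)/2 = 4.8341 × 10^12 m
e = (rₐ − rₚ)/(rₐ + rₚ) = (8.16711 × 10^12) / (9.6682 × 10^12) = 0.84474
(a) vₚ/vₐ = rₐ/rₚ (angular momentum) = (8.91766 × 10^12) / (7.50543 × 10^11) = 11.8816 ≈ 11.88
(b) 2a = 9.6682 × 10^12 m;  ε = −GM/(2a) = -4.5872 × 10^7 J/kg ≈ -45.87 MJ/kg
(c) e = 0.84474 ≈ 0.8447
(d) vₚ² = GM (2/rₚ − 1/a) = 4.435 × 10^20 × (2.66474 × 10^-12 − 2.06864 × 10^-13) = 1.09007 × 10^9 m²/s²;  vₚ = 33016.2 m/s ≈ 6.965 AU/year

Final answer:
(a) velocity ratio vₚ/vₐ = 11.88
(b) specific energy ε = -45.87 MJ/kg
(c) eccentricity e = 0.8447
(d) velocity at periapsis vₚ = 6.965 AU/year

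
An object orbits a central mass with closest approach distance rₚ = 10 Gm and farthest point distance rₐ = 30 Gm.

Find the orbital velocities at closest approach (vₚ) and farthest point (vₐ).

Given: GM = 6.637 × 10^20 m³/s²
rₚ = 10 Gm = 1 × 10^10 m
rₐ = 30 Gm = 3 × 10^10 m
GM = 6.637 × 10^20 m³/s²
a = (rₚ + rₐ)/2 = 2 × 10^10 m
Vis-viva: v² = GM (2/r − 1/a)
vₚ² = 6.637 × 10^20 × (2 × 10^-10 − 5 × 10^-11) = 9.9555 × 10^10 m²/s²
vₚ = 315523 m/s ≈ 315.5 km/s
vₐ² = 6.637 × 10^20 × (6.66667 × 10^-11 − 5 × 10^-11) = 1.10617 × 10^10 m²/s²
vₐ = 105174 m/s ≈ 105.2 km/s

Final answer: vₚ = 315.5 km/s, vₐ = 105.2 km/s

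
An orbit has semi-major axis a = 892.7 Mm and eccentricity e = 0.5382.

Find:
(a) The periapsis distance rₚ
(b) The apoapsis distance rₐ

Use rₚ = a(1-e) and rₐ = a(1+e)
a = 892.7 Mm = 8.927 × 10^8 m
e = 0.5382:  1 − e = 0.4618,  1 + e = 1.5382
(a) rₚ = a(1 − e) = 8.927 × 10^8 m × 0.4618 = 4.12249 × 10^8 m ≈ 412.2 Mm
(b) rₐ = a(1 + e) = 8.927 × 10^8 m × 1.5382 = 1.37315 × 10^9 m ≈ 1.373 Gm

Final answer:
(a) rₚ = 412.2 Mm
(b) rₐ = 1.373 Gm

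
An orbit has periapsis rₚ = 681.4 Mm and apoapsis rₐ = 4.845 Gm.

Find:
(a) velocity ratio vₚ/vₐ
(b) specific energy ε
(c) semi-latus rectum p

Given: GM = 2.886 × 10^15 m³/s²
rₚ = 681.4 Mm = 6.814 × 10^8 m
rₐ = 4.845 Gm = 4.845 × 10^9 m
GM = 2.886 × 10^15 m³/s²
a = (rₚ + rₐ)/2 = 2.7632 × 10^9 m
e = (rₐ − rₚ)/(rₐ + rₚ) = (4.1636 × 10^9) / (5.5264 × 10^9) = 0.753402
(a) vₚ/vₐ = rₐ/rₚ (angular momentum) = (4.845 × 10^9) / (6.814 × 10^8) = 7.11036 ≈ 7.11
(b) 2a = 5.5264 × 10^9 m;  ε = −GM/(2a) = -522221 J/kg ≈ -522.2 kJ/kg
(c) 1 − e² = 0.432386;  p = a(1 − e²) = 2.7632 × 10^9 × 0.432386 = 1.19477 × 10^9 m ≈ 1.195 Gm

Final answer:
(a) velocity ratio vₚ/vₐ = 7.11
(b) specific energy ε = -522.2 kJ/kg
(c) semi-latus rectum p = 1.195 Gm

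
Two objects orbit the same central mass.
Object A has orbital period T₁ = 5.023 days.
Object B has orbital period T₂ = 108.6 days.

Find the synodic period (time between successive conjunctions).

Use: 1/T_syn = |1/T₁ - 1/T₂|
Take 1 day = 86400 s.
T₁ = 5.023 days = 433987 s
T₂ = 108.6 days = 9.38304 × 10^6 s
1/T₁ = 2.30422 × 10^-6 s⁻¹
1/T₂ = 1.06575 × 10^-7 s⁻¹
|1/T₁ − 1/T₂| = 2.19764 × 10^-6 s⁻¹
T_syn = 1 / |1/T₁ − 1/T₂| = 455034 s ≈ 5.267 days

Final answer: T_syn = 5.267 days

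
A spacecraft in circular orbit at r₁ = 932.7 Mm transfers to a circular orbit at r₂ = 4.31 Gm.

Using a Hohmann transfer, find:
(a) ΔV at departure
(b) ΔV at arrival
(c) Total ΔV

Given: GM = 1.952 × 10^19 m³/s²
r₁ = 932.7 Mm = 9.327 × 10^8 m
r₂ = 4.31 Gm = 4.31 × 10^9 m
GM = 1.952 × 10^19 m³/s²
Transfer ellipse: a_t = (r₁ + r₂)/2 = 2.62135 × 10^9 m
Circular speed at r₁: v₁ = √(GM/r₁) = 144667 m/s
Transfer speed at r₁ (periapsis): v₁ₜ = √(GM(2/r₁ − 1/a_t)) = 185500 m/s
(a) ΔV₁ = v₁ₜ − v₁ = 40833.7 m/s ≈ 40.83 km/s
Circular speed at r₂: v₂ = √(GM/r₂) = 67297.9 m/s
Transfer speed at r₂ (apoapsis): v₂ₜ = √(GM(2/r₂ − 1/a_t)) = 40143 m/s
(b) ΔV₂ = v₂ − v₂ₜ = 27154.9 m/s ≈ 27.15 km/s
(c) ΔV_total = ΔV₁ + ΔV₂ = 67988.5 m/s ≈ 67.99 km/s

Final answer:
(a) ΔV₁ = 40.83 km/s
(b) ΔV₂ = 27.15 km/s
(c) ΔV_total = 67.99 km/s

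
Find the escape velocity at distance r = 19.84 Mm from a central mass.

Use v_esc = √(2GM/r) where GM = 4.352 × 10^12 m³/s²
r = 19.84 Mm = 1.984 × 10^7 m
GM = 4.352 × 10^12 m³/s²
2GM/r = 2 × (4.352 × 10^12) / (1.984 × 10^7) = 438710 m²/s²
v_esc = √(2GM/r) = 662.352 m/s ≈ 662.4 m/s

Final answer: 662.4 m/s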